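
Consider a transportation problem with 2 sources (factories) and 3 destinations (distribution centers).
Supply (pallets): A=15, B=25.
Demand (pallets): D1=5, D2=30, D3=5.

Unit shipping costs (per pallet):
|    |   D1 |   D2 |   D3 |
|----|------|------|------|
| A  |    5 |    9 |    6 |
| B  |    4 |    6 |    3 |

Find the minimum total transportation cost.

250

A cheapest plan:
  A->D1: 5 × 5 = 25
  A->D2: 5 × 9 = 45
  A->D3: 5 × 6 = 30
  B->D2: 25 × 6 = 150
Total = 25 + 45 + 30 + 150 = 250.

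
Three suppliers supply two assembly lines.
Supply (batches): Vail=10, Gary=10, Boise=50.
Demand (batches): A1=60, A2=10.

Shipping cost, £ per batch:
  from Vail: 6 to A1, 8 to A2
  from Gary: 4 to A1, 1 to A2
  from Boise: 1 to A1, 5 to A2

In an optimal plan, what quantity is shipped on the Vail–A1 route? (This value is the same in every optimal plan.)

Solving gives:
  Vail–A1: 10 × £6 = £60
  Gary–A2: 10 × £1 = £10
  Boise–A1: 50 × £1 = £50
Total cost = £120.
So Vail→A1 carries 10 batches.

10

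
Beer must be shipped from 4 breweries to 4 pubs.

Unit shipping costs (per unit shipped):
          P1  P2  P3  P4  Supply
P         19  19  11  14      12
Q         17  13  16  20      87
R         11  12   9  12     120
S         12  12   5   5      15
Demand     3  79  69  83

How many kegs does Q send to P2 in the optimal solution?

Solving gives:
  P→P4: 12 × 14 = 168
  Q→P1: 3 × 17 = 51
  Q→P2: 79 × 13 = 1027
  Q→P3: 5 × 16 = 80
  R→P3: 64 × 9 = 576
  R→P4: 56 × 12 = 672
  S→P4: 15 × 5 = 75
Total cost = 2649.
So Q→P2 carries 79 kegs.

79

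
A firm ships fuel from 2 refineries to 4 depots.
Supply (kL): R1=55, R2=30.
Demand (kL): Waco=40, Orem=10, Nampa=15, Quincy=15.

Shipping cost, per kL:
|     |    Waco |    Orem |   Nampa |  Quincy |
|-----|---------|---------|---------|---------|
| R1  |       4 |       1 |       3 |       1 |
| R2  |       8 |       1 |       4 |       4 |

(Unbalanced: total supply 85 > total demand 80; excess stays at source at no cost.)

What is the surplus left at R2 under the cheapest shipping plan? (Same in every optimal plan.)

Minimum-cost shipments:
  R1->Waco: 40 × 4 = 160
  R1->Quincy: 15 × 1 = 15
  R2->Orem: 10 × 1 = 10
  R2->Nampa: 15 × 4 = 60
Total cost = 245.
R2 ships 25 of its 30, leaving 5.

5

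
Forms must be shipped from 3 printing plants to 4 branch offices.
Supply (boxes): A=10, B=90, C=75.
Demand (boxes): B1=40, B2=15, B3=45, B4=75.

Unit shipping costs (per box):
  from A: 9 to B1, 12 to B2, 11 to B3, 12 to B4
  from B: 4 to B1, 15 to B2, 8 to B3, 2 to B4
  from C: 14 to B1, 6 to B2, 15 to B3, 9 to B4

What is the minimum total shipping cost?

1210

A cheapest plan:
  A→B3: 10 × 11 = 110
  B→B1: 40 × 4 = 160
  B→B3: 35 × 8 = 280
  B→B4: 15 × 2 = 30
  C→B2: 15 × 6 = 90
  C→B4: 60 × 9 = 540
Total = 110 + 160 + 280 + 30 + 90 + 540 = 1210.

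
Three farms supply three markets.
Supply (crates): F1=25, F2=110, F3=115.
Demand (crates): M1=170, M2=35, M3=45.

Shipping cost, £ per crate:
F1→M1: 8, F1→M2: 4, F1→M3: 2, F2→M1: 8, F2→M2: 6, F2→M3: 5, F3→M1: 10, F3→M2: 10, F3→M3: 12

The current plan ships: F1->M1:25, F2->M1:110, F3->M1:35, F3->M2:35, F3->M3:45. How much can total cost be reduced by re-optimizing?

Current plan cost = 25·8 + 110·8 + 35·10 + 35·10 + 45·12 = £2320.
Optimal plan:
  F1–M3: 25 crates
  F2–M1: 55 crates
  F2–M2: 35 crates
  F2–M3: 20 crates
  F3–M1: 115 crates
Optimal cost = £1950.
Saving = 2320 − 1950 = £370.

370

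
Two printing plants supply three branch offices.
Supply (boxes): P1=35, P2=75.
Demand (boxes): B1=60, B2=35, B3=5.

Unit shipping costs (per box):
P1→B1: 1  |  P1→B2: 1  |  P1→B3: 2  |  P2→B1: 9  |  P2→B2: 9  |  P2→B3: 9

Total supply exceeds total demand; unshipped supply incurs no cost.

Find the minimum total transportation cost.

620

Optimal allocation:
  P1 to B1: 35 × 1 = 35
  P2 to B1: 25 × 9 = 225
  P2 to B2: 35 × 9 = 315
  P2 to B3: 5 × 9 = 45
Total = 35 + 225 + 315 + 45 = 620.
(Supply check: P1 ships 35; P2 ships 65.)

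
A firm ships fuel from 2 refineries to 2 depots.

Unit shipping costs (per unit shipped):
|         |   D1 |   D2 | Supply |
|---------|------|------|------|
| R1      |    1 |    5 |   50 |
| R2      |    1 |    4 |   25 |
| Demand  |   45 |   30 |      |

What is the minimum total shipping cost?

An optimal shipping plan:
  R1->D1: 45 × 1 = 45
  R1->D2: 5 × 5 = 25
  R2->D2: 25 × 4 = 100
Total = 45 + 25 + 100 = 170.

170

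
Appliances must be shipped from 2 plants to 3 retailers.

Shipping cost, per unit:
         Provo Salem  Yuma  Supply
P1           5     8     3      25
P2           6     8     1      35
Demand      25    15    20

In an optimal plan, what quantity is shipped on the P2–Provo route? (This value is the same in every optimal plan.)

The minimum-cost plan:
  P1→Provo: 25 units
  P2→Salem: 15 units
  P2→Yuma: 20 units
Total cost = 265.
The route P2→Provo is not used.

0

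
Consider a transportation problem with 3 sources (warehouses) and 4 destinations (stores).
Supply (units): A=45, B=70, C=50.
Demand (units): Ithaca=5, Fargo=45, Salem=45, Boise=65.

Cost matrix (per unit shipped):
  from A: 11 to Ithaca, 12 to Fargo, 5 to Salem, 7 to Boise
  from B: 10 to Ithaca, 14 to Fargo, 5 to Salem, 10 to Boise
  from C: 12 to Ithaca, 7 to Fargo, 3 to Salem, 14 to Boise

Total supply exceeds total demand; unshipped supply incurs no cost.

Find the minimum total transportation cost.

1095

Optimal allocation:
  A–Boise: 45 units
  B–Ithaca: 5 units
  B–Salem: 40 units
  B–Boise: 20 units
  C–Fargo: 45 units
  C–Salem: 5 units
Total cost = 1095.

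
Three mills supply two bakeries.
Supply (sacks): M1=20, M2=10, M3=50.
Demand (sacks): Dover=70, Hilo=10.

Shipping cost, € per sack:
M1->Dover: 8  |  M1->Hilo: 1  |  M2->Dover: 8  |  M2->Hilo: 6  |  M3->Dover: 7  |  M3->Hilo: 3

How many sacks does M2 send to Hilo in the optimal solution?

Solving gives:
  M1→Dover: 10 sacks
  M1→Hilo: 10 sacks
  M2→Dover: 10 sacks
  M3→Dover: 50 sacks
Total cost = €520.
The route M2→Hilo is not used.

0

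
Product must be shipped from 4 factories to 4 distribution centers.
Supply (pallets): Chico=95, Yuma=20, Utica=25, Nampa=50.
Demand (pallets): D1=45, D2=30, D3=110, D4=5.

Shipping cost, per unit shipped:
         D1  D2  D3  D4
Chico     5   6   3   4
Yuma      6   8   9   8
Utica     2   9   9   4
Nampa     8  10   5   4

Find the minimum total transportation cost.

790

Optimal allocation:
  Chico to D2: 30 pallets
  Chico to D3: 65 pallets
  Yuma to D1: 20 pallets
  Utica to D1: 25 pallets
  Nampa to D3: 45 pallets
  Nampa to D4: 5 pallets
Total cost = 790.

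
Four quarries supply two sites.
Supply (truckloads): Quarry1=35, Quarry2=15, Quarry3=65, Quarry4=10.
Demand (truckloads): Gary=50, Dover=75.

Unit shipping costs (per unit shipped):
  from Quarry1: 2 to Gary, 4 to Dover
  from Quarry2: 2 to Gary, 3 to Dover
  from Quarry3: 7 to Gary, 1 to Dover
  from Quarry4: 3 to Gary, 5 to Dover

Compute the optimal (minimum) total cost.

A cheapest plan:
  Quarry1 to Gary: 35 truckloads
  Quarry2 to Gary: 5 truckloads
  Quarry2 to Dover: 10 truckloads
  Quarry3 to Dover: 65 truckloads
  Quarry4 to Gary: 10 truckloads
Total cost = 205.

205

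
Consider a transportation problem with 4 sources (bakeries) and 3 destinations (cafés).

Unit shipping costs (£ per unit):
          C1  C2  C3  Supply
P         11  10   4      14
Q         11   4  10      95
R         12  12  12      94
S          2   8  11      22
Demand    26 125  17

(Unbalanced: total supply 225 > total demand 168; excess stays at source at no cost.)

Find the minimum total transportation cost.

924

An optimal shipping plan:
  P->C3: 14 trays
  Q->C2: 95 trays
  R->C1: 4 trays
  R->C2: 30 trays
  R->C3: 3 trays
  S->C1: 22 trays
Total cost = £924.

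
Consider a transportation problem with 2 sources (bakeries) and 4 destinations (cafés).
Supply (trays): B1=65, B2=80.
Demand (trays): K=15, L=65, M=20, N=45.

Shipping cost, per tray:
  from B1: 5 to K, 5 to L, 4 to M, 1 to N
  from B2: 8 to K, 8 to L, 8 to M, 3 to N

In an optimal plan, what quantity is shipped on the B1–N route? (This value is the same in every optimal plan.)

0

Optimal shipments:
  B1 to K: 15 × 5 = 75
  B1 to L: 30 × 5 = 150
  B1 to M: 20 × 4 = 80
  B2 to L: 35 × 8 = 280
  B2 to N: 45 × 3 = 135
Total cost = 720.
The route B1→N is not used.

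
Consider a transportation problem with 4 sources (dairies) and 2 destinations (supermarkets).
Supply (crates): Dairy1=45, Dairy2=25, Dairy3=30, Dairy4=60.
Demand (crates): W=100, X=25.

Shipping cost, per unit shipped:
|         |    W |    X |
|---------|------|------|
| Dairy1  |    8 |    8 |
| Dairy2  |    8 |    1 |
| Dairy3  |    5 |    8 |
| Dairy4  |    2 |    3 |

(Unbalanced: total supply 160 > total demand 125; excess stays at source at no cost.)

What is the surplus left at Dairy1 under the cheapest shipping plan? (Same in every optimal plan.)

Minimum-cost shipments:
  Dairy1→W: 10 × 8 = 80
  Dairy2→X: 25 × 1 = 25
  Dairy3→W: 30 × 5 = 150
  Dairy4→W: 60 × 2 = 120
Total cost = 375.
Dairy1 ships 10 of its 45, leaving 35.

35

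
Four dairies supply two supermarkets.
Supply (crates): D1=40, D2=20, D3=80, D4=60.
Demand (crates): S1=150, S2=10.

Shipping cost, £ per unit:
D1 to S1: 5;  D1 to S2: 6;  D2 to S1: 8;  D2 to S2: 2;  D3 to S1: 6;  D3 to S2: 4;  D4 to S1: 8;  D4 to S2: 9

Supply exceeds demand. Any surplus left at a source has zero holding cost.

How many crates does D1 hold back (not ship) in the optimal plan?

Minimum-cost shipments:
  D1–S1: 40 × £5 = £200
  D2–S1: 10 × £8 = £80
  D2–S2: 10 × £2 = £20
  D3–S1: 80 × £6 = £480
  D4–S1: 20 × £8 = £160
Total cost = £940.
D1 ships 40 of its 40, leaving 0.

0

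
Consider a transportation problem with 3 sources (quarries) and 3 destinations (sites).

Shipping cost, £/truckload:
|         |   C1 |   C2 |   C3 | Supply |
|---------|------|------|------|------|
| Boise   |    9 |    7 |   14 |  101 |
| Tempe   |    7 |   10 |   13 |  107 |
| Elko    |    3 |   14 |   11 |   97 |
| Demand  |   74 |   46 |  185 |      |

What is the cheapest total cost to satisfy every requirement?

One minimum-cost allocation:
  Boise–C2: 46 × £7 = £322
  Boise–C3: 55 × £14 = £770
  Tempe–C3: 107 × £13 = £1391
  Elko–C1: 74 × £3 = £222
  Elko–C3: 23 × £11 = £253
Total = 322 + 770 + 1391 + 222 + 253 = £2958.

2958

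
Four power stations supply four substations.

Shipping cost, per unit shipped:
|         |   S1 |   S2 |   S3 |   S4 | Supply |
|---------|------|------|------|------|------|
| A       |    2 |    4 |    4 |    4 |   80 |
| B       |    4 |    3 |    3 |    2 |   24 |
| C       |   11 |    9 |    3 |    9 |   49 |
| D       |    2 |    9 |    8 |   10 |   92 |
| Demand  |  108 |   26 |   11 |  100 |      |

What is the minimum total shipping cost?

Optimal allocation:
  A to S1: 16 × 2 = 32
  A to S4: 64 × 4 = 256
  B to S4: 24 × 2 = 48
  C to S2: 26 × 9 = 234
  C to S3: 11 × 3 = 33
  C to S4: 12 × 9 = 108
  D to S1: 92 × 2 = 184
Total = 32 + 256 + 48 + 234 + 33 + 108 + 184 = 895.

895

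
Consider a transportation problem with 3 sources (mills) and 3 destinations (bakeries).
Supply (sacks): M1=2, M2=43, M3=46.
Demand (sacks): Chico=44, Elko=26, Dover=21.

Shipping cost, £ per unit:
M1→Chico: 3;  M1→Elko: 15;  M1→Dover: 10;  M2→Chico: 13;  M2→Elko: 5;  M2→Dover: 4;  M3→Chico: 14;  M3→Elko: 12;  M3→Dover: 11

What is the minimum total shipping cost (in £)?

One minimum-cost allocation:
  M1 to Chico: 2 sacks
  M2 to Elko: 22 sacks
  M2 to Dover: 21 sacks
  M3 to Chico: 42 sacks
  M3 to Elko: 4 sacks
Total cost = £836.

836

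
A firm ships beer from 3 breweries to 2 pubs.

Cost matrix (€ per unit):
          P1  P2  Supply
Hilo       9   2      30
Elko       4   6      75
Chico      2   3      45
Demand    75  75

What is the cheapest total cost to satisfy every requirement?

A cheapest plan:
  Hilo–P2: 30 × €2 = €60
  Elko–P1: 75 × €4 = €300
  Chico–P2: 45 × €3 = €135
Total = 60 + 300 + 135 = €495.

495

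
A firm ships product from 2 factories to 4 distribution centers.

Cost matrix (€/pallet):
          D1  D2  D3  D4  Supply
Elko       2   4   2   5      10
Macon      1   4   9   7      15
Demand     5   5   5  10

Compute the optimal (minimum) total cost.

Optimal allocation:
  Elko–D3: 5 pallets
  Elko–D4: 5 pallets
  Macon–D1: 5 pallets
  Macon–D2: 5 pallets
  Macon–D4: 5 pallets
Total cost = €95.

95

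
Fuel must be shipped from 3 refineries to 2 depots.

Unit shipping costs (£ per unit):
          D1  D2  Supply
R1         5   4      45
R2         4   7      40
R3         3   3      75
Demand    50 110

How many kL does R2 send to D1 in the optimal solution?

Solving gives:
  R1 to D2: 45 kL
  R2 to D1: 40 kL
  R3 to D1: 10 kL
  R3 to D2: 65 kL
Total cost = £565.
So R2→D1 carries 40 kL.

40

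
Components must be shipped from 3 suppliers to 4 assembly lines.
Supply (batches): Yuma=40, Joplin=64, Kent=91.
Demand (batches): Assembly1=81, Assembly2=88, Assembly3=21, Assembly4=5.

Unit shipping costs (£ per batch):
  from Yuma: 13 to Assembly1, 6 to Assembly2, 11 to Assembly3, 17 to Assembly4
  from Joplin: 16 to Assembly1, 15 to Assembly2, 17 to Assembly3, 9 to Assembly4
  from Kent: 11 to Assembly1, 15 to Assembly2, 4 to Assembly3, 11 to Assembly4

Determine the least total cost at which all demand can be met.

One minimum-cost allocation:
  Yuma–Assembly2: 40 batches
  Joplin–Assembly1: 11 batches
  Joplin–Assembly2: 48 batches
  Joplin–Assembly4: 5 batches
  Kent–Assembly1: 70 batches
  Kent–Assembly3: 21 batches
Total cost = £2035.
(Supply check: Yuma ships 40; Joplin ships 64; Kent ships 91.)

2035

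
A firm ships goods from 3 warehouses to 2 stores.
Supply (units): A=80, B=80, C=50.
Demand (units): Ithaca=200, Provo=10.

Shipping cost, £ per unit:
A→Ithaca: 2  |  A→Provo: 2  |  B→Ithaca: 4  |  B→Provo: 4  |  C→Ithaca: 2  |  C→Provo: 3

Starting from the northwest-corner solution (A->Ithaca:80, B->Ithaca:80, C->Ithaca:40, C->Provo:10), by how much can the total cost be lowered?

Current plan cost = 80·2 + 80·4 + 40·2 + 10·3 = £590.
Optimal plan:
  A–Ithaca: 70 × £2 = £140
  A–Provo: 10 × £2 = £20
  B–Ithaca: 80 × £4 = £320
  C–Ithaca: 50 × £2 = £100
Optimal cost = £580.
Saving = 590 − 580 = £10.

10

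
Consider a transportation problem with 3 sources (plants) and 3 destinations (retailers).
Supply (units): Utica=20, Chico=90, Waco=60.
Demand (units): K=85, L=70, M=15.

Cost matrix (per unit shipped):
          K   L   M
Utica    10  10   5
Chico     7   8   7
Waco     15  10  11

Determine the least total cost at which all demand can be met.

One minimum-cost allocation:
  Utica to L: 5 × 10 = 50
  Utica to M: 15 × 5 = 75
  Chico to K: 85 × 7 = 595
  Chico to L: 5 × 8 = 40
  Waco to L: 60 × 10 = 600
Total = 50 + 75 + 595 + 40 + 600 = 1360.
(Supply check: Utica ships 20; Chico ships 90; Waco ships 60.)

1360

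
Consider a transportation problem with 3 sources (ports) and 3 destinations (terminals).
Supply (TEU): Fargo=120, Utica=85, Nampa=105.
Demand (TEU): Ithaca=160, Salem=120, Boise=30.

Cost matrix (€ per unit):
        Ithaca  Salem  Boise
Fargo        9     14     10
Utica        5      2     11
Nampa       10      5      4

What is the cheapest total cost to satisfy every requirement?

1865

A cheapest plan:
  Fargo–Ithaca: 120 TEU
  Utica–Ithaca: 40 TEU
  Utica–Salem: 45 TEU
  Nampa–Salem: 75 TEU
  Nampa–Boise: 30 TEU
Total cost = €1865.
(Supply check: Fargo ships 120; Utica ships 85; Nampa ships 105.)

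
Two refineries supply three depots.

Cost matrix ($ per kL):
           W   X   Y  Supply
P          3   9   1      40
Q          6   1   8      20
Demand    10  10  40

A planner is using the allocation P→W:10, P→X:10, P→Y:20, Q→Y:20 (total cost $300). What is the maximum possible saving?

Current plan cost = 10·3 + 10·9 + 20·1 + 20·8 = $300.
Optimal plan:
  P to Y: 40 × $1 = $40
  Q to W: 10 × $6 = $60
  Q to X: 10 × $1 = $10
Optimal cost = $110.
Saving = 300 − 110 = $190.

190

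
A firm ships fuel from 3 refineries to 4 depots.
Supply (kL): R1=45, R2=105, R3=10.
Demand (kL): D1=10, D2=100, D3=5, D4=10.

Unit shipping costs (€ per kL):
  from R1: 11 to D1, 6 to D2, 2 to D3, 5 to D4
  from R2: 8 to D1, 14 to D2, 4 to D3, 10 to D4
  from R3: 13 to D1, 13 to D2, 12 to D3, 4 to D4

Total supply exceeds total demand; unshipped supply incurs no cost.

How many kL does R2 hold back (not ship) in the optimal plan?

An optimal plan:
  R1–D2: 45 × €6 = €270
  R2–D1: 10 × €8 = €80
  R2–D2: 55 × €14 = €770
  R2–D3: 5 × €4 = €20
  R3–D4: 10 × €4 = €40
Total cost = €1180.
R2 ships 70 of its 105, leaving 35.

35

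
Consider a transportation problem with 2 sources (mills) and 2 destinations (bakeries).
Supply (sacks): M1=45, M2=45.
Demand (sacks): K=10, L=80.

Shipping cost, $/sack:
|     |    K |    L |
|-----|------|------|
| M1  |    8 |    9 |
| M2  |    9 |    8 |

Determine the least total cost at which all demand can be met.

755

Optimal allocation:
  M1→K: 10 × $8 = $80
  M1→L: 35 × $9 = $315
  M2→L: 45 × $8 = $360
Total = 80 + 315 + 360 = $755.
(Supply check: M1 ships 45; M2 ships 45.)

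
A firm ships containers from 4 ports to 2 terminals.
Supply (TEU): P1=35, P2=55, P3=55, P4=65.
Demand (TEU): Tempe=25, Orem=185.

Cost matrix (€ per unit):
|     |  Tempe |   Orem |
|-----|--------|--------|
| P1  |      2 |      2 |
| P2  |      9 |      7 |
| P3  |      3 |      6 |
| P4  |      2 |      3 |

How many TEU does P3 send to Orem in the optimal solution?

30

Solving gives:
  P1–Orem: 35 × €2 = €70
  P2–Orem: 55 × €7 = €385
  P3–Tempe: 25 × €3 = €75
  P3–Orem: 30 × €6 = €180
  P4–Orem: 65 × €3 = €195
Total cost = €905.
So P3→Orem carries 30 TEU.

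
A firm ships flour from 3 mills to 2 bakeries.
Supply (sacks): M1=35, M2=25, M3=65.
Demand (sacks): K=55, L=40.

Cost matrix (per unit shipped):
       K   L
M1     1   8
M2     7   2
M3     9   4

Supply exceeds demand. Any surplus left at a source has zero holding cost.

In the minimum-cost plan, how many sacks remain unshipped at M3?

Minimum-cost shipments:
  M1–K: 35 sacks
  M2–L: 25 sacks
  M3–K: 20 sacks
  M3–L: 15 sacks
Total cost = 325.
M3 ships 35 of its 65, leaving 30.

30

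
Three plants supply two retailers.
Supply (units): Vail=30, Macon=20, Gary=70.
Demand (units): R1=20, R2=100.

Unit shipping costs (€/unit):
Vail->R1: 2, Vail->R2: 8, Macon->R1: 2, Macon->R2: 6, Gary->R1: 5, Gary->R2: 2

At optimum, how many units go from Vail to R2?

10

Optimal shipments:
  Vail–R1: 20 × €2 = €40
  Vail–R2: 10 × €8 = €80
  Macon–R2: 20 × €6 = €120
  Gary–R2: 70 × €2 = €140
Total cost = €380.
So Vail→R2 carries 10 units.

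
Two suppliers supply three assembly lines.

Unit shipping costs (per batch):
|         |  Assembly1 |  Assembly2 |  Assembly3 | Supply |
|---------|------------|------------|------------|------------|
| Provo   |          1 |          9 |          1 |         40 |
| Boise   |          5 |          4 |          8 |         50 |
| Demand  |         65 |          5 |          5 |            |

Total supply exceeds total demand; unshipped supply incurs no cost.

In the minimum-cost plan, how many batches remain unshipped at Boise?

Minimum-cost shipments:
  Provo–Assembly1: 35 × 1 = 35
  Provo–Assembly3: 5 × 1 = 5
  Boise–Assembly1: 30 × 5 = 150
  Boise–Assembly2: 5 × 4 = 20
Total cost = 210.
Boise ships 35 of its 50, leaving 15.

15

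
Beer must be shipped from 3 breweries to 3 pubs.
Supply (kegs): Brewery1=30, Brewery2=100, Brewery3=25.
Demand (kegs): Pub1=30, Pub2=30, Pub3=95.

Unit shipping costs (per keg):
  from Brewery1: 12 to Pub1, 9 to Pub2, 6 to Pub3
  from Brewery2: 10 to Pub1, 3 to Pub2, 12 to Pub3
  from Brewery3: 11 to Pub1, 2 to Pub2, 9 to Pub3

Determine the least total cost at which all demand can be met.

An optimal shipping plan:
  Brewery1→Pub3: 30 kegs
  Brewery2→Pub1: 30 kegs
  Brewery2→Pub2: 30 kegs
  Brewery2→Pub3: 40 kegs
  Brewery3→Pub3: 25 kegs
Total cost = 1275.

1275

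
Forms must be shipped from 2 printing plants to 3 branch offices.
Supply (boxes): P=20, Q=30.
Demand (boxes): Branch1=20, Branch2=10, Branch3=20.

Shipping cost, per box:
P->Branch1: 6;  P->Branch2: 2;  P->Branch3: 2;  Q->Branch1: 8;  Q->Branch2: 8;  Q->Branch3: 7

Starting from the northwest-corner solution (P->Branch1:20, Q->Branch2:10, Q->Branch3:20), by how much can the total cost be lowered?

Current plan cost = 20·6 + 10·8 + 20·7 = 340.
Optimal plan:
  P–Branch2: 10 × 2 = 20
  P–Branch3: 10 × 2 = 20
  Q–Branch1: 20 × 8 = 160
  Q–Branch3: 10 × 7 = 70
Optimal cost = 270.
Saving = 340 − 270 = 70.

70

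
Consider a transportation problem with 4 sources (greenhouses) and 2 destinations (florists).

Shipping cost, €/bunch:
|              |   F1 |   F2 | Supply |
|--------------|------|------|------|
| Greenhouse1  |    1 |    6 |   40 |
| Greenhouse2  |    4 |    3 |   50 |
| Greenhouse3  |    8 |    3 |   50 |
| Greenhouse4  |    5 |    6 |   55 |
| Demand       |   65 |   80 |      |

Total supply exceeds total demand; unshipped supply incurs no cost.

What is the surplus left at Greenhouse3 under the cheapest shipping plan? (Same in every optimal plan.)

Minimum-cost shipments:
  Greenhouse1–F1: 40 × €1 = €40
  Greenhouse2–F1: 20 × €4 = €80
  Greenhouse2–F2: 30 × €3 = €90
  Greenhouse3–F2: 50 × €3 = €150
  Greenhouse4–F1: 5 × €5 = €25
Total cost = €385.
Greenhouse3 ships 50 of its 50, leaving 0.

0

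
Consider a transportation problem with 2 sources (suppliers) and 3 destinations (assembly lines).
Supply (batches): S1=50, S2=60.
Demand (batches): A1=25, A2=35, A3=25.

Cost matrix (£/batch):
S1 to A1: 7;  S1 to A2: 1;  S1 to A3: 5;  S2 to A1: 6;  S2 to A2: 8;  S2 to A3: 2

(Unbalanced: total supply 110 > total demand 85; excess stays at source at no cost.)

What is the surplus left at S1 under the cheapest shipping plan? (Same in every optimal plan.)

An optimal plan:
  S1 to A2: 35 batches
  S2 to A1: 25 batches
  S2 to A3: 25 batches
Total cost = £235.
S1 ships 35 of its 50, leaving 15.

15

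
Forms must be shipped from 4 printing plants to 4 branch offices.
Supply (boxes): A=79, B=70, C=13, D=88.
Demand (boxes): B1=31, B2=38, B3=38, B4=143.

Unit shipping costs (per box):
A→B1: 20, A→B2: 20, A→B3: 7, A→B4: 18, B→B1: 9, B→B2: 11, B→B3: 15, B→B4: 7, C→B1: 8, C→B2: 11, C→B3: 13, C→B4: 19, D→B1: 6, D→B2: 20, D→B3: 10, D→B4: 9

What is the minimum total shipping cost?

2386

A cheapest plan:
  A->B2: 25 boxes
  A->B3: 38 boxes
  A->B4: 16 boxes
  B->B4: 70 boxes
  C->B2: 13 boxes
  D->B1: 31 boxes
  D->B4: 57 boxes
Total cost = 2386.
(Supply check: A ships 79; B ships 70; C ships 13; D ships 88.)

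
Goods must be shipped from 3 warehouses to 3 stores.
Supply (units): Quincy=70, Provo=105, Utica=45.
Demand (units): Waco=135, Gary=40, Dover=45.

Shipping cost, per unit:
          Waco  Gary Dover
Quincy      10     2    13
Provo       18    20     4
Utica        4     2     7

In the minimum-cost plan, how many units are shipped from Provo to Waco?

The minimum-cost plan:
  Quincy→Waco: 30 × 10 = 300
  Quincy→Gary: 40 × 2 = 80
  Provo→Waco: 60 × 18 = 1080
  Provo→Dover: 45 × 4 = 180
  Utica→Waco: 45 × 4 = 180
Total cost = 1820.
So Provo→Waco carries 60 units.

60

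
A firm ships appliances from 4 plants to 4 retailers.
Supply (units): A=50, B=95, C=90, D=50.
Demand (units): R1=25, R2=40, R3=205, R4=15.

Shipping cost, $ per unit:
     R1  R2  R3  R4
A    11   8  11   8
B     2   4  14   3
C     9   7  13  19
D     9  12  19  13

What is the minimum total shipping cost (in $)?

One minimum-cost allocation:
  A->R3: 50 units
  B->R1: 25 units
  B->R2: 40 units
  B->R3: 15 units
  B->R4: 15 units
  C->R3: 90 units
  D->R3: 50 units
Total cost = $3135.

3135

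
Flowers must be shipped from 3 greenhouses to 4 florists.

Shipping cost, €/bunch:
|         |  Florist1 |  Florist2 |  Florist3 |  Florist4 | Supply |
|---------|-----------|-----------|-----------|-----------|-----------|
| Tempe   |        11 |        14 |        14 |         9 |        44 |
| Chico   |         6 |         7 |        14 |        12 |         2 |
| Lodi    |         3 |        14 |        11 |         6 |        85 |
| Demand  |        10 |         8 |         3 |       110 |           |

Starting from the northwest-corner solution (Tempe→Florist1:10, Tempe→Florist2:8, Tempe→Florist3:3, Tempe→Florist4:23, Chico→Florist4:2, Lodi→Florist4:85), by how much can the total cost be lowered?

70

Current plan cost = 10·11 + 8·14 + 3·14 + 23·9 + 2·12 + 85·6 = €1005.
Optimal plan:
  Tempe→Florist2: 6 × €14 = €84
  Tempe→Florist4: 38 × €9 = €342
  Chico→Florist2: 2 × €7 = €14
  Lodi→Florist1: 10 × €3 = €30
  Lodi→Florist3: 3 × €11 = €33
  Lodi→Florist4: 72 × €6 = €432
Optimal cost = €935.
Saving = 1005 − 935 = €70.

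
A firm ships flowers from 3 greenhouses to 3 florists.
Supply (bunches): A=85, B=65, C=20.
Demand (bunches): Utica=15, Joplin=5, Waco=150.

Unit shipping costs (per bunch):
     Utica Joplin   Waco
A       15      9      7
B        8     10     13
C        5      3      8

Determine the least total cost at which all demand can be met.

1500

One minimum-cost allocation:
  A→Waco: 85 × 7 = 595
  B→Utica: 15 × 8 = 120
  B→Waco: 50 × 13 = 650
  C→Joplin: 5 × 3 = 15
  C→Waco: 15 × 8 = 120
Total = 595 + 120 + 650 + 15 + 120 = 1500.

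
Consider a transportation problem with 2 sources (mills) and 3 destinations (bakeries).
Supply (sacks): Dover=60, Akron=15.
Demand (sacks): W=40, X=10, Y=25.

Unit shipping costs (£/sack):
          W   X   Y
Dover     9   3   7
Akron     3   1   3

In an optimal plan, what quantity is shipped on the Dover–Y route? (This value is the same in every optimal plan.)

The minimum-cost plan:
  Dover to W: 25 × £9 = £225
  Dover to X: 10 × £3 = £30
  Dover to Y: 25 × £7 = £175
  Akron to W: 15 × £3 = £45
Total cost = £475.
So Dover→Y carries 25 sacks.

25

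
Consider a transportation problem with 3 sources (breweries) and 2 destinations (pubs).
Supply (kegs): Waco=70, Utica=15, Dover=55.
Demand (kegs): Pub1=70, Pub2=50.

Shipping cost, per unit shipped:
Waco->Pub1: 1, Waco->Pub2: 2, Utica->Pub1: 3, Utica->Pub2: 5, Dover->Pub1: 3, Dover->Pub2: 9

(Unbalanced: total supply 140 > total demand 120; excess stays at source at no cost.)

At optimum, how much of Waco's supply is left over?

0

Minimum-cost shipments:
  Waco to Pub1: 20 × 1 = 20
  Waco to Pub2: 50 × 2 = 100
  Dover to Pub1: 50 × 3 = 150
Total cost = 270.
Waco ships 70 of its 70, leaving 0.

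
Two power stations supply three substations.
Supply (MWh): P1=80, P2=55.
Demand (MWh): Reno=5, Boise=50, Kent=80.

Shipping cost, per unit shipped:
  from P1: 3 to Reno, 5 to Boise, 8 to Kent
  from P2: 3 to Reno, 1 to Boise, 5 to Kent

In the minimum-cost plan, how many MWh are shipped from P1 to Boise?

0

The minimum-cost plan:
  P1 to Reno: 5 × 3 = 15
  P1 to Kent: 75 × 8 = 600
  P2 to Boise: 50 × 1 = 50
  P2 to Kent: 5 × 5 = 25
Total cost = 690.
The route P1→Boise is not used.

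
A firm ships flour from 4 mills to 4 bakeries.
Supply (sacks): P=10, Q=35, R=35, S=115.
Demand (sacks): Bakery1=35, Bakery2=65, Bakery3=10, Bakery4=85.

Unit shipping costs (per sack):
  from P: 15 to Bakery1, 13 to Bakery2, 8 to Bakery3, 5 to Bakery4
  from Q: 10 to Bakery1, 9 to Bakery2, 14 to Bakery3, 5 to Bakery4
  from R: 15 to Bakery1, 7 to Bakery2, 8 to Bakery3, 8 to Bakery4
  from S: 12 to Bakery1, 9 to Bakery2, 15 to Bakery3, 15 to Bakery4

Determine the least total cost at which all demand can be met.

Optimal allocation:
  P–Bakery4: 10 × 5 = 50
  Q–Bakery4: 35 × 5 = 175
  R–Bakery3: 10 × 8 = 80
  R–Bakery4: 25 × 8 = 200
  S–Bakery1: 35 × 12 = 420
  S–Bakery2: 65 × 9 = 585
  S–Bakery4: 15 × 15 = 225
Total = 50 + 175 + 80 + 200 + 420 + 585 + 225 = 1735.

1735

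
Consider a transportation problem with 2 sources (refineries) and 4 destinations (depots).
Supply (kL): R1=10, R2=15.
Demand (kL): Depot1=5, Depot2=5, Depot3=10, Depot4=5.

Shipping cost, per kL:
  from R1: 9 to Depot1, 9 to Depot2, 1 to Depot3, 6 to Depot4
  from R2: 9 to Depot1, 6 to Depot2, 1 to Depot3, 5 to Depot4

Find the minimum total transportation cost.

110

An optimal shipping plan:
  R1 to Depot1: 5 × 9 = 45
  R1 to Depot3: 5 × 1 = 5
  R2 to Depot2: 5 × 6 = 30
  R2 to Depot3: 5 × 1 = 5
  R2 to Depot4: 5 × 5 = 25
Total = 45 + 5 + 30 + 5 + 25 = 110.
(Supply check: R1 ships 10; R2 ships 15.)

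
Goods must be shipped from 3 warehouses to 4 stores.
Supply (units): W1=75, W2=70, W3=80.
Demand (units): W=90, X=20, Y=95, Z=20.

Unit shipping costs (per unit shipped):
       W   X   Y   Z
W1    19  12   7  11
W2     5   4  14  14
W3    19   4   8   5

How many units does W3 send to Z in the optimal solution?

20

Optimal shipments:
  W1 to Y: 75 × 7 = 525
  W2 to W: 70 × 5 = 350
  W3 to W: 20 × 19 = 380
  W3 to X: 20 × 4 = 80
  W3 to Y: 20 × 8 = 160
  W3 to Z: 20 × 5 = 100
Total cost = 1595.
So W3→Z carries 20 units.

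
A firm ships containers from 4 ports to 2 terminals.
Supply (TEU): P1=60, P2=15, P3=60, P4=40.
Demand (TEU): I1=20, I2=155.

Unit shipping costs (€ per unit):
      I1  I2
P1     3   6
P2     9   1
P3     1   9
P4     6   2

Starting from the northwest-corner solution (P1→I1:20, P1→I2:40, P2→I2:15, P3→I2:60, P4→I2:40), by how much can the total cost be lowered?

Current plan cost = 20·3 + 40·6 + 15·1 + 60·9 + 40·2 = €935.
Optimal plan:
  P1–I2: 60 × €6 = €360
  P2–I2: 15 × €1 = €15
  P3–I1: 20 × €1 = €20
  P3–I2: 40 × €9 = €360
  P4–I2: 40 × €2 = €80
Optimal cost = €835.
Saving = 935 − 835 = €100.

100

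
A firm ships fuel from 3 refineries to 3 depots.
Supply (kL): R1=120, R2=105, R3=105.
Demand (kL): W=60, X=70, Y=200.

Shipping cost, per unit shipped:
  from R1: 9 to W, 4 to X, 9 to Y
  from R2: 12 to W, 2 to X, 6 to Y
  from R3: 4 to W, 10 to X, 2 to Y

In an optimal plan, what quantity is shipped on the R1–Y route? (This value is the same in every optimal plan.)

The minimum-cost plan:
  R1->W: 60 × 9 = 540
  R1->X: 60 × 4 = 240
  R2->X: 10 × 2 = 20
  R2->Y: 95 × 6 = 570
  R3->Y: 105 × 2 = 210
Total cost = 1580.
The route R1→Y is not used.

0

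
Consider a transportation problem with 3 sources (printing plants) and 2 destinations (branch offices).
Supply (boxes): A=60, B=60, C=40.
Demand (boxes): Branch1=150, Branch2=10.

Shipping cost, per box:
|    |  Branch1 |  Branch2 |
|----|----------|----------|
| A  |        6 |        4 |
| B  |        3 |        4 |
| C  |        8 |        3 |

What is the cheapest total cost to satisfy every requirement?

Optimal allocation:
  A to Branch1: 60 × 6 = 360
  B to Branch1: 60 × 3 = 180
  C to Branch1: 30 × 8 = 240
  C to Branch2: 10 × 3 = 30
Total = 360 + 180 + 240 + 30 = 810.

810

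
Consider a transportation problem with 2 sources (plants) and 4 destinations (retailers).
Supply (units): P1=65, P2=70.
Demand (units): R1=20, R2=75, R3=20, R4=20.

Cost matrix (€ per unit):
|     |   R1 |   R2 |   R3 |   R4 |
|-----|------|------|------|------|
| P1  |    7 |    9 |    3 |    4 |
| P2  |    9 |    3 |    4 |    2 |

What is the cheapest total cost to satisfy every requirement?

A cheapest plan:
  P1 to R1: 20 × €7 = €140
  P1 to R2: 5 × €9 = €45
  P1 to R3: 20 × €3 = €60
  P1 to R4: 20 × €4 = €80
  P2 to R2: 70 × €3 = €210
Total = 140 + 45 + 60 + 80 + 210 = €535.
(Supply check: P1 ships 65; P2 ships 70.)

535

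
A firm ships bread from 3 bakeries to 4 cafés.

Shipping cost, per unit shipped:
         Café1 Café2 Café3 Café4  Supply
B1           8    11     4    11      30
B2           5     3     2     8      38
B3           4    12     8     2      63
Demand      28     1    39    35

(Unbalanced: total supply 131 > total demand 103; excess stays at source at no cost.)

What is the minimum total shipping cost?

An optimal shipping plan:
  B1 to Café3: 2 × 4 = 8
  B2 to Café2: 1 × 3 = 3
  B2 to Café3: 37 × 2 = 74
  B3 to Café1: 28 × 4 = 112
  B3 to Café4: 35 × 2 = 70
Total = 8 + 3 + 74 + 112 + 70 = 267.

267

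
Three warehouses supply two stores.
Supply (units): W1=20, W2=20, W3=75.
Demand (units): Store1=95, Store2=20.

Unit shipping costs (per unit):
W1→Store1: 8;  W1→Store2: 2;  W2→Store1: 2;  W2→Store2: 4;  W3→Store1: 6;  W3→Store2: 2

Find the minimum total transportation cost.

530

One minimum-cost allocation:
  W1->Store2: 20 units
  W2->Store1: 20 units
  W3->Store1: 75 units
Total cost = 530.
(Supply check: W1 ships 20; W2 ships 20; W3 ships 75.)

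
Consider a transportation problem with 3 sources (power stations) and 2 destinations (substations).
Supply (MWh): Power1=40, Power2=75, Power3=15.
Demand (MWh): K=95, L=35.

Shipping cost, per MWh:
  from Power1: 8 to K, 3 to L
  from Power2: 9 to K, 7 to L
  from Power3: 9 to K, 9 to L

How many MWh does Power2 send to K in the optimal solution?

75

The minimum-cost plan:
  Power1->K: 5 MWh
  Power1->L: 35 MWh
  Power2->K: 75 MWh
  Power3->K: 15 MWh
Total cost = 955.
So Power2→K carries 75 MWh.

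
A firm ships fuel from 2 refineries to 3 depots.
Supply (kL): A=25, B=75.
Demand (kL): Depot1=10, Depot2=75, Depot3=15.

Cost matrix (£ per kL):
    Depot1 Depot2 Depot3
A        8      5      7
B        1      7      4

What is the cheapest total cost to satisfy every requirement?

545

An optimal shipping plan:
  A->Depot2: 25 × £5 = £125
  B->Depot1: 10 × £1 = £10
  B->Depot2: 50 × £7 = £350
  B->Depot3: 15 × £4 = £60
Total = 125 + 10 + 350 + 60 = £545.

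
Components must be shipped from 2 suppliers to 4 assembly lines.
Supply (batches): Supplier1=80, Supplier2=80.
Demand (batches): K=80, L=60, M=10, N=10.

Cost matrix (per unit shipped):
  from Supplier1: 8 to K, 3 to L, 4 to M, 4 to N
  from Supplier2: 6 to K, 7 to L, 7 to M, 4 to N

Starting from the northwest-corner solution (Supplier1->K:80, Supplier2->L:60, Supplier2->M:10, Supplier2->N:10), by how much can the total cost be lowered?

430

Current plan cost = 80·8 + 60·7 + 10·7 + 10·4 = 1170.
Optimal plan:
  Supplier1→L: 60 × 3 = 180
  Supplier1→M: 10 × 4 = 40
  Supplier1→N: 10 × 4 = 40
  Supplier2→K: 80 × 6 = 480
Optimal cost = 740.
Saving = 1170 − 740 = 430.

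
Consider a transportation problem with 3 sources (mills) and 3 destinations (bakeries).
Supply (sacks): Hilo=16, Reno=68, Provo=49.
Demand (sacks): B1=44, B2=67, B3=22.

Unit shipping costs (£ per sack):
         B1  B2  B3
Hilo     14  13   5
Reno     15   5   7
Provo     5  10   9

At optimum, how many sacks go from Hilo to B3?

Solving gives:
  Hilo to B3: 16 × £5 = £80
  Reno to B2: 67 × £5 = £335
  Reno to B3: 1 × £7 = £7
  Provo to B1: 44 × £5 = £220
  Provo to B3: 5 × £9 = £45
Total cost = £687.
So Hilo→B3 carries 16 sacks.

16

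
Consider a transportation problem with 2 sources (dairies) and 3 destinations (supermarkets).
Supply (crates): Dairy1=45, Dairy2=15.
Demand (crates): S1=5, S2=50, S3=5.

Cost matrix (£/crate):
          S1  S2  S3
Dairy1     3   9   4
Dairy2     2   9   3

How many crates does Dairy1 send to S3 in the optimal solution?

0

Optimal shipments:
  Dairy1→S2: 45 crates
  Dairy2→S1: 5 crates
  Dairy2→S2: 5 crates
  Dairy2→S3: 5 crates
Total cost = £475.
The route Dairy1→S3 is not used.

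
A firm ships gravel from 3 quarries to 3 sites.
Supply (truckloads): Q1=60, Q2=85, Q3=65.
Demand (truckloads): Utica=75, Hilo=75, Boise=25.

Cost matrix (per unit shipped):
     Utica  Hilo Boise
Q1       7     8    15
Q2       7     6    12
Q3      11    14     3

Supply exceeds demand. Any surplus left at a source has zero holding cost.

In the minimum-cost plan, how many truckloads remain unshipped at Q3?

Minimum-cost shipments:
  Q1→Utica: 60 truckloads
  Q2→Utica: 10 truckloads
  Q2→Hilo: 75 truckloads
  Q3→Utica: 5 truckloads
  Q3→Boise: 25 truckloads
Total cost = 1070.
Q3 ships 30 of its 65, leaving 35.

35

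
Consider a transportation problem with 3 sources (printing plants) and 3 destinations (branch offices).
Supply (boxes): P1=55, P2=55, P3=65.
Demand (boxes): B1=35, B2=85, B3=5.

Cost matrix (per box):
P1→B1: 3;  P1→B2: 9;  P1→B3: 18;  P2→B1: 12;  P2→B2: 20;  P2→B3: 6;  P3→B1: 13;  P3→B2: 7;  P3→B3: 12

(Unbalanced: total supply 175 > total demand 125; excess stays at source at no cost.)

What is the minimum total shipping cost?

An optimal shipping plan:
  P1→B1: 35 × 3 = 105
  P1→B2: 20 × 9 = 180
  P2→B3: 5 × 6 = 30
  P3→B2: 65 × 7 = 455
Total = 105 + 180 + 30 + 455 = 770.

770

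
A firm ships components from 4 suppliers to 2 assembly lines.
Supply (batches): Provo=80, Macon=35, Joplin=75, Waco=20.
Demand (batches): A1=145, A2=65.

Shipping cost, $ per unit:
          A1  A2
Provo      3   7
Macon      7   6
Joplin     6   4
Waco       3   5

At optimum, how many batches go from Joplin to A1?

Solving gives:
  Provo to A1: 80 batches
  Macon to A1: 35 batches
  Joplin to A1: 10 batches
  Joplin to A2: 65 batches
  Waco to A1: 20 batches
Total cost = $865.
So Joplin→A1 carries 10 batches.

10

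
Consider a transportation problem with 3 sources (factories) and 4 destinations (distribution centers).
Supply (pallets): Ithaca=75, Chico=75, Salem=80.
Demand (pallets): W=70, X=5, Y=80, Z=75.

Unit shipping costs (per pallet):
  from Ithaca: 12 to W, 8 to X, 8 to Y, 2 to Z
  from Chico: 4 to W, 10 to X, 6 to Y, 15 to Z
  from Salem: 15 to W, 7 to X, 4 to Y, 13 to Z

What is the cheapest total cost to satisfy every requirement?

An optimal shipping plan:
  Ithaca→Z: 75 pallets
  Chico→W: 70 pallets
  Chico→Y: 5 pallets
  Salem→X: 5 pallets
  Salem→Y: 75 pallets
Total cost = 795.

795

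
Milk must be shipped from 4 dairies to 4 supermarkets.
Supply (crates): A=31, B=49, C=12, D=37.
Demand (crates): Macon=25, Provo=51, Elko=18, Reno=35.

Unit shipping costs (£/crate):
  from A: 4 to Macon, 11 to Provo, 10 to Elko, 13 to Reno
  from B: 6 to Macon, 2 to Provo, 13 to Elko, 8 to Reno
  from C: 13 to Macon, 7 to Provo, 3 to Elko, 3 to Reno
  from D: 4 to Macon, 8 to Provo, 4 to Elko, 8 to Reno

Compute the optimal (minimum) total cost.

A cheapest plan:
  A->Macon: 25 × £4 = £100
  A->Provo: 2 × £11 = £22
  A->Reno: 4 × £13 = £52
  B->Provo: 49 × £2 = £98
  C->Reno: 12 × £3 = £36
  D->Elko: 18 × £4 = £72
  D->Reno: 19 × £8 = £152
Total = 100 + 22 + 52 + 98 + 36 + 72 + 152 = £532.

532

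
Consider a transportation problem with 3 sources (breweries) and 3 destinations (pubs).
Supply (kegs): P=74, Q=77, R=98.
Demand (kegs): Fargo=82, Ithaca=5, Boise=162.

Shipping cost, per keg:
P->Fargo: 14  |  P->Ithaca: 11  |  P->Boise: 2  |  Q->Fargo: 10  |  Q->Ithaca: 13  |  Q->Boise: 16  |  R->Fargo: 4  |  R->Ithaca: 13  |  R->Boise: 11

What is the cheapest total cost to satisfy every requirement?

One minimum-cost allocation:
  P→Boise: 74 × 2 = 148
  Q→Ithaca: 5 × 13 = 65
  Q→Boise: 72 × 16 = 1152
  R→Fargo: 82 × 4 = 328
  R→Boise: 16 × 11 = 176
Total = 148 + 65 + 1152 + 328 + 176 = 1869.

1869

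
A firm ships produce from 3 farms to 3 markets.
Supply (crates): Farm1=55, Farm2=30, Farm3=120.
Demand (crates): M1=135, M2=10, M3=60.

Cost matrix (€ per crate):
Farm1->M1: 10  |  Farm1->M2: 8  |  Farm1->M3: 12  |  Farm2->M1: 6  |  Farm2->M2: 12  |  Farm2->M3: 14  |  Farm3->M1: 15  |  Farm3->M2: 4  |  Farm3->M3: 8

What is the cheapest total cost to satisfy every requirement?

Optimal allocation:
  Farm1 to M1: 55 crates
  Farm2 to M1: 30 crates
  Farm3 to M1: 50 crates
  Farm3 to M2: 10 crates
  Farm3 to M3: 60 crates
Total cost = €2000.
(Supply check: Farm1 ships 55; Farm2 ships 30; Farm3 ships 120.)

2000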